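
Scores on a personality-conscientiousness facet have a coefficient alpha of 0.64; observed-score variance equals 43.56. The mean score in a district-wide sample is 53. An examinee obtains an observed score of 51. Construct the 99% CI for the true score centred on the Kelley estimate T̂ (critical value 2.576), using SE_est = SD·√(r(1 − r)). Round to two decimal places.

SD = √43.56 = 6.60000
Estimated true score = 0.64000·51 + (1 − 0.64000)·53 ≈ 51.72000
SE_est = 6.60000·√(0.64000·0.36000) ≈ 3.16800
99% CI: 51.72000 ± 8.16077 ≈ (43.55923, 59.88077)

[43.56, 59.88]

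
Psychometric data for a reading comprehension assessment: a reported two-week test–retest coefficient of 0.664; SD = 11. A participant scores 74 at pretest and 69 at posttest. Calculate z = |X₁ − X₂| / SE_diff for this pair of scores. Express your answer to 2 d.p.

0.55

The standard error of measurement is 11.000*√(1 − 0.664) ≈ 11.000*0.580 ≈ 6.376.
Standard error of the difference = 6.376·√2 ≈ 9.017
z = 5 / 9.017 ≈ 0.554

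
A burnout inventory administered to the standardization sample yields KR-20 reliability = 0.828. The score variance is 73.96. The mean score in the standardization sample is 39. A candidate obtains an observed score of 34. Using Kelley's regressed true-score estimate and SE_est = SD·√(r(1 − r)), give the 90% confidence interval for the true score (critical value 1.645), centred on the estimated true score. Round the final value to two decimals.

SD = √73.96 = 8.600
T̂ = r·X + (1 − r)·M = 0.828×34 + 0.172×39 = 28.152 + 6.708 ≈ 34.860
SE_est = SD × √(r(1 − r)) = 8.600 × √0.142 ≈ 8.600 × 0.377 ≈ 3.245
90% CI: 34.860 ± 5.339 ≈ (29.521, 40.199)

[29.52, 40.20]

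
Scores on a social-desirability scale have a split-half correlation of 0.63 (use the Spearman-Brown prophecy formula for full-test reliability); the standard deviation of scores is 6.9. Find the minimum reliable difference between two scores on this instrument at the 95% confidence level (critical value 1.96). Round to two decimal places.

9.11

r_full = 2·0.63 / (1 + 0.63) ≃ 0.773
SEM = 6.900·√(1 − 0.773) ≃ 3.287
Standard error of the difference = 3.287·√2 ≃ 4.649
Minimum reliable difference = 1.96 · SE_diff ≃ 1.96 · 4.649 ≃ 9.112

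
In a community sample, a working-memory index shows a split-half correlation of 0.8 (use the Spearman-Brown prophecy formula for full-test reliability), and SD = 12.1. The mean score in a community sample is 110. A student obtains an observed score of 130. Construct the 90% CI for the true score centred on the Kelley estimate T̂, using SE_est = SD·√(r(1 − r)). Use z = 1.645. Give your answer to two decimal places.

[121.52, 134.03]

r_full = 2·0.8 / (1 + 0.8) ≈ 0.889
Estimated true score = 0.889*130 + (1 − 0.889)*110 ≈ 127.778
SE_est = 12.100·√[r(1 − r)] ≈ 3.803
CI = 127.778 ± 1.645 * 3.803 → [121.522, 134.033]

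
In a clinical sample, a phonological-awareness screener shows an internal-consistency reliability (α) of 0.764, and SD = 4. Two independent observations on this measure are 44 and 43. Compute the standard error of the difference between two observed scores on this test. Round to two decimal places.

SEM = 4.0000 * √(1 − 0.7640) = 4.0000 * √0.2360 ≈ 4.0000 * 0.4858 ≈ 1.9432
SE_diff = √2 * SEM ≈ 2.7481

2.75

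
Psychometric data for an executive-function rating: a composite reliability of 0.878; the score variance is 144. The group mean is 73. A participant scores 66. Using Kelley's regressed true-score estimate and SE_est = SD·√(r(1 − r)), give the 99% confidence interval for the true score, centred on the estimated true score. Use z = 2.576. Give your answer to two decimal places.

[56.74, 76.97]

SD = √144 ≈ 12.00000
T̂ = r·X + (1 − r)·M = 0.87800×66 + 0.12200×73 = 57.94800 + 8.90600 ≈ 66.85400
SE_est = 12.00000·√[r(1 − r)] ≈ 3.92743
99% CI: 66.85400 ± 10.11706 ≈ (56.73694, 76.97106)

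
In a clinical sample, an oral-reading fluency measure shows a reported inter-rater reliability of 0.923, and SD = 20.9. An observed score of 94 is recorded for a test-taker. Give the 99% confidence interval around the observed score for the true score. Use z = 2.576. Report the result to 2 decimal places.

SEM = 20.900 · √(1 − 0.923) = 20.900 · √0.077 ≈ 20.900 · 0.277 ≈ 5.800
Half-width = 2.576·5.800 ≈ 14.940
CI = 94 ± 14.940 → [79.060, 108.940]

[79.06, 108.94]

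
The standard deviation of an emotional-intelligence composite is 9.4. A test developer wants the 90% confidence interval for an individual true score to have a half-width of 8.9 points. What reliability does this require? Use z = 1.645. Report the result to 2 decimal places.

0.67

Required SEM = 8.9 / 1.645 ≈ 5.410
Required reliability = 1 − (SEM/SD)² = 1 − 0.331 ≈ 0.669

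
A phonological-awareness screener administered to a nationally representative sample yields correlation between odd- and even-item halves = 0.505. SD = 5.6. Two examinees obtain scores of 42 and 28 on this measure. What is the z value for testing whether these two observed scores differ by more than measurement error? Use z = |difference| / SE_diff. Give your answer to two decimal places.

3.08

Full-length reliability (Spearman-Brown) = 2(0.505)/(1+0.505) ≈ 0.671
SEM = 5.600 * √(1 − 0.671) = 5.600 * √0.329 ≈ 5.600 * 0.574 ≈ 3.212
SE_diff = √2 * SEM ≈ 4.542
z = |42 − 28| / 4.542 = 14 / 4.542 ≈ 3.082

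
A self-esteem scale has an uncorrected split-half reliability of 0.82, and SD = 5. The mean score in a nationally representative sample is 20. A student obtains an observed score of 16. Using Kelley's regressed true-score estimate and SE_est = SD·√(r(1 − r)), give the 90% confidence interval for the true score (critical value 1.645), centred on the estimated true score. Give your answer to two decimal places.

Spearman-Brown: r = 2(0.82) / (1 + 0.82) = 1.640 / 1.820 ≈ 0.901
T̂ = r·X + (1 − r)·M = 0.901*16 + 0.099*20 ≈ 14.418 + 1.978 ≈ 16.396
SE_est = SD * √(r(1 − r)) = 5.000 * √0.089 ≈ 5.000 * 0.299 ≈ 1.493
CI = 16.396 ± 1.645 * 1.493 → [13.940, 18.851]

[13.94, 18.85]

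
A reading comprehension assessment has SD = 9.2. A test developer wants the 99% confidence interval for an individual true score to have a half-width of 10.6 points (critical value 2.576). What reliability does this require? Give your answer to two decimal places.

Required SEM = 10.6 / 2.576 ≈ 4.115
Required reliability = 1 − (SEM/SD)² = 1 − 0.200 ≈ 0.800

0.80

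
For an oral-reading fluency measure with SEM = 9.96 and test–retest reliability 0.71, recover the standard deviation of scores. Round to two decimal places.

SD = 9.96 / √(1 − 0.71) ≈ 18.4953

18.50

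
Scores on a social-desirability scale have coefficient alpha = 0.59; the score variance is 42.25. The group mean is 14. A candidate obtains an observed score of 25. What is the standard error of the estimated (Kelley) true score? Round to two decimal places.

σ = 42.25^(1/2) = 6.5000
SE_est = SD * √(r(1 − r)) = 6.5000 * √0.2419 ≈ 6.5000 * 0.4918 ≈ 3.1969

3.20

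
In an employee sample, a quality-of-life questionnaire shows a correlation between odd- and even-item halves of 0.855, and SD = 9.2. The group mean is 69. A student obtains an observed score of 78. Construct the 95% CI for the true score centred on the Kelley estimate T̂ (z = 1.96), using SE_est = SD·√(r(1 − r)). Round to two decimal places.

Spearman-Brown: r = 2(0.855) / (1 + 0.855) = 1.710 / 1.855 ≈ 0.922
T̂ = 0.922(78) + 0.078(69) ≈ 77.296
SE_est = SD × √(r(1 − r)) = 9.200 × √0.072 ≈ 9.200 × 0.268 ≈ 2.470
CI = 77.296 ± 1.96 × 2.470 → [72.456, 82.137]

[72.46, 82.14]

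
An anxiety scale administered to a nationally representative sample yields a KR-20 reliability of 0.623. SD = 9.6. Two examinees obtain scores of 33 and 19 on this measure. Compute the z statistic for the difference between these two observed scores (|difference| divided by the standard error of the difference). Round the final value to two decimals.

The standard error of measurement is 9.600*√(1 − 0.623) ≈ 9.600*0.614 ≈ 5.894.
Standard error of the difference = 5.894·√2 ≈ 8.336
z = |33 − 19| / 8.336 = 14 / 8.336 ≈ 1.679

1.68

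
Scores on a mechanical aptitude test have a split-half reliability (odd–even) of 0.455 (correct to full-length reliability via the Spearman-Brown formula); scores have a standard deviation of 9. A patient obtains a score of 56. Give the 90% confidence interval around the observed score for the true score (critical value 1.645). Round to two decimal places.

[46.94, 65.06]

Full-length reliability (Spearman-Brown) = 2(0.455)/(1+0.455) ≈ 0.625
SEM = 9.000 · √(1 − 0.625) = 9.000 · √0.375 ≈ 9.000 · 0.612 ≈ 5.508
Margin = 1.645 · 5.508 ≈ 9.061
CI = 56 ± 9.061 → [46.939, 65.061]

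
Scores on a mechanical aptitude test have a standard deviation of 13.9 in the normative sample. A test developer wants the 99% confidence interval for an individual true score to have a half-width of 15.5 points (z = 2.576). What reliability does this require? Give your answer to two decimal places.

0.81

Required SEM = 15.5 / 2.576 ≈ 6.0171
r = 1 − (6.0171/13.9)² ≈ 1 − 0.1874 ≈ 0.8126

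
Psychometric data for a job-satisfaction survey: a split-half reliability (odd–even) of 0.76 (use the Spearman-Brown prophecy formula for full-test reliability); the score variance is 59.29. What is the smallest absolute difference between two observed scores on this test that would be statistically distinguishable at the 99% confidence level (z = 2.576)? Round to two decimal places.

10.36

SD = √59.29 ≈ 7.700
Spearman-Brown: r = 2(0.76) / (1 + 0.76) = 1.520 / 1.760 ≈ 0.864
SEM = 7.700 · √(1 − 0.864) = 7.700 · √0.136 ≈ 7.700 · 0.369 ≈ 2.843
SE_diff = SEM · √2 ≈ 2.843 · 1.414 ≈ 4.021
Smallest detectable difference = 2.576·4.021 ≈ 10.359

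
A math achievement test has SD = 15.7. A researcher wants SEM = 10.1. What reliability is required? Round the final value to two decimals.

r = 1 − (10.100/15.7)² ≈ 1 − 0.414 ≈ 0.586

0.59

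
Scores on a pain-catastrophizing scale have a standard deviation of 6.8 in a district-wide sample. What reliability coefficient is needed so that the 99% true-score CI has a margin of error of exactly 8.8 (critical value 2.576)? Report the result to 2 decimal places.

Required SEM = 8.8 / 2.576 ≈ 3.41615
Required reliability = 1 − (SEM/SD)² = 1 − 0.25238 ≈ 0.74762

0.75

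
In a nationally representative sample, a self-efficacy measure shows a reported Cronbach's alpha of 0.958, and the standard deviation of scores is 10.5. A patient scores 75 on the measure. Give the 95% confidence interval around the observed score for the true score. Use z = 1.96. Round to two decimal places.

SEM = 10.500*√(1 − 0.958) ≈ 2.152
1.96 * SEM ≈ 4.218
95% CI: 75 ± 4.218 = [70.782, 79.218]

[70.78, 79.22]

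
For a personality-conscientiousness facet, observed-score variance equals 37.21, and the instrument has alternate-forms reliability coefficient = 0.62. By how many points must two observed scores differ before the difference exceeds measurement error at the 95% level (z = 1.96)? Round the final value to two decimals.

10.42

SD = √37.21 ≈ 6.100
SEM = 6.100·√(1 − 0.620) ≈ 3.760
Standard error of the difference = 3.760·√2 ≈ 5.318
Minimum reliable difference = 1.96 · SE_diff ≈ 1.96 · 5.318 ≈ 10.423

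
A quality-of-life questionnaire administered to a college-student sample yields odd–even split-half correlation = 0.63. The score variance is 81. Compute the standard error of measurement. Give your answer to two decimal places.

4.29

SD = √81 ≈ 9.000
Spearman-Brown: r = 2(0.63) / (1 + 0.63) = 1.260 / 1.630 ≈ 0.773
SEM = 9.000×√(1 − 0.773) ≈ 4.288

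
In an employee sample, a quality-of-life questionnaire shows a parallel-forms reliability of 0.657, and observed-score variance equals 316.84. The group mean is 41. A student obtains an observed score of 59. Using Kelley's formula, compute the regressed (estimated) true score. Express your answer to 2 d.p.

52.83

T̂ = r·X + (1 − r)·M = 0.6570*59 + 0.3430*41 = 38.7630 + 14.0630 ≈ 52.8260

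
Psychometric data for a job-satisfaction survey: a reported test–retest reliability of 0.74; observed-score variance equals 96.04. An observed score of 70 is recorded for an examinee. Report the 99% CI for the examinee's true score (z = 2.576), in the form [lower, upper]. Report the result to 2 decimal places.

σ = 96.04^(1/2) = 9.8000
SEM = 9.8000×√(1 − 0.7400) ≈ 4.9970
Half-width = 2.576×4.9970 ≈ 12.8724
CI = 70 ± 12.8724 → [57.1276, 82.8724]

[57.13, 82.87]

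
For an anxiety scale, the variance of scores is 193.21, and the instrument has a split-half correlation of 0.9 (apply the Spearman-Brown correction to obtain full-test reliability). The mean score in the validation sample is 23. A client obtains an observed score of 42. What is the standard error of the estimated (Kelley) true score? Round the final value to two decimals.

SD = √193.21 ≃ 13.90000
Spearman-Brown: r = 2(0.9) / (1 + 0.9) = 1.80000 / 1.90000 ≃ 0.94737
SE_est = 13.90000×√(0.94737×0.05263) ≃ 3.10383

3.10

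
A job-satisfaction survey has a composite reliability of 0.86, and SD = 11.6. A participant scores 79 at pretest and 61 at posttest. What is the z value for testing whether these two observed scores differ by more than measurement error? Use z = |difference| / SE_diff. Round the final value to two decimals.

2.93

SEM = 11.600 · √(1 − 0.860) = 11.600 · √0.140 ≈ 11.600 · 0.374 ≈ 4.340
SE_diff = SEM · √2 ≈ 4.340 · 1.414 ≈ 6.138
z = |79 − 61| / 6.138 = 18 / 6.138 ≈ 2.932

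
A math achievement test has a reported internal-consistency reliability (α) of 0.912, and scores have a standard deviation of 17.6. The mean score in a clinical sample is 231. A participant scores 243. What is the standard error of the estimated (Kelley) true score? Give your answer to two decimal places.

4.99

SE_est = 17.6000·√[r(1 − r)] ≃ 4.9860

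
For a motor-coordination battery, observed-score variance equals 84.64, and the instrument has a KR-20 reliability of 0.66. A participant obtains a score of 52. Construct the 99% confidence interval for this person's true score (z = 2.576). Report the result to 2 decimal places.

SD = √84.64 ≈ 9.2000
SEM = 9.2000·√(1 − 0.6600) ≈ 5.3645
Margin = 2.576 · 5.3645 ≈ 13.8189
99% CI: 52 ± 13.8189 = [38.1811, 65.8189]

[38.18, 65.82]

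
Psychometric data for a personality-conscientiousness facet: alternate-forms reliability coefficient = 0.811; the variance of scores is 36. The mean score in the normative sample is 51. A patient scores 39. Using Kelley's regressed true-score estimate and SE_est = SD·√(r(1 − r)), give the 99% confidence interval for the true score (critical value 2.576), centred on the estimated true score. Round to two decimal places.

[35.22, 47.32]

SD = √36 = 6.0000
Estimated true score = 0.8110×39 + (1 − 0.8110)×51 ≈ 41.2680
SE_est = SD × √(r(1 − r)) = 6.0000 × √0.1533 ≈ 6.0000 × 0.3915 ≈ 2.3491
CI = 41.2680 ± 2.576 × 2.3491 → [35.2168, 47.3192]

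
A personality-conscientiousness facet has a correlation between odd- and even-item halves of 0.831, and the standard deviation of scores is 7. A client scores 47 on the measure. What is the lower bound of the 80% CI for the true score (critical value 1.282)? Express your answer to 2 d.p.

44.27

Spearman-Brown: r = 2(0.831) / (1 + 0.831) = 1.662 / 1.831 ≈ 0.908
SEM = 7.000 * √(1 − 0.908) = 7.000 * √0.092 ≈ 7.000 * 0.304 ≈ 2.127
Margin = 1.282 * 2.127 ≈ 2.726
Lower limit = 47 − 2.726 ≈ 44.274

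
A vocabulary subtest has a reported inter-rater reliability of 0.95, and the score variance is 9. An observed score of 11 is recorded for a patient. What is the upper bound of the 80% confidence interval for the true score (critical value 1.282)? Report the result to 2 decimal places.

SD = √9 ≈ 3.0000
SEM = 3.0000 * √(1 − 0.9500) = 3.0000 * √0.0500 ≈ 3.0000 * 0.2236 ≈ 0.6708
Margin = 1.282 * 0.6708 ≈ 0.8600
Upper bound: 11 + 0.8600 = 11.8600

11.86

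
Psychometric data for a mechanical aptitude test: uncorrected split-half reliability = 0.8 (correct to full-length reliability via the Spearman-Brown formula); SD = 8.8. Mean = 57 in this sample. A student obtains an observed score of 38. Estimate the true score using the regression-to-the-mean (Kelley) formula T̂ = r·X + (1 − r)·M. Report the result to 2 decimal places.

40.11

r_full = 2·0.8 / (1 + 0.8) ≈ 0.889
T̂ = 0.889(38) + 0.111(57) ≈ 40.111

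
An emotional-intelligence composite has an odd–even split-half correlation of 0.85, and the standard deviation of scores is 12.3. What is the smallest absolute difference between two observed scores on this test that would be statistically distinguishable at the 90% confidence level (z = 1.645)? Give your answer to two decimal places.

Spearman-Brown: r = 2(0.85) / (1 + 0.85) = 1.70000 / 1.85000 ≃ 0.91892
SEM = 12.30000 × √(1 − 0.91892) = 12.30000 × √0.08108 ≃ 12.30000 × 0.28475 ≃ 3.50239
Standard error of the difference = 3.50239·√2 ≃ 4.95313
Smallest detectable difference = 1.645×4.95313 ≃ 8.14790

8.15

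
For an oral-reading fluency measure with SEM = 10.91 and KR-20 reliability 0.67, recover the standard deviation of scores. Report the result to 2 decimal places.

σ = SEM·(1 − r)^(−1/2) ≈ 10.91*1.7408 ≈ 18.9919

18.99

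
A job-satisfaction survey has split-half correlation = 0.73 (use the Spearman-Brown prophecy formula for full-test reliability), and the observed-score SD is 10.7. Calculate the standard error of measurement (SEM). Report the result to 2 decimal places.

4.23

Spearman-Brown: r = 2(0.73) / (1 + 0.73) = 1.46000 / 1.73000 ≃ 0.84393
The standard error of measurement is 10.70000·√(1 − 0.84393) ≃ 10.70000·0.39506 ≃ 4.22710.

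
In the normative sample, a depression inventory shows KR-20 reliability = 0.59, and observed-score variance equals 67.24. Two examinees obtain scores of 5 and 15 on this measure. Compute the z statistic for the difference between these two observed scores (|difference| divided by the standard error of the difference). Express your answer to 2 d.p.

1.35

σ = 67.24^(1/2) = 8.200
SEM = 8.200 * √(1 − 0.590) = 8.200 * √0.410 ≈ 8.200 * 0.640 ≈ 5.251
Standard error of the difference = 5.251·√2 ≈ 7.425
z = 10 / 7.425 ≈ 1.347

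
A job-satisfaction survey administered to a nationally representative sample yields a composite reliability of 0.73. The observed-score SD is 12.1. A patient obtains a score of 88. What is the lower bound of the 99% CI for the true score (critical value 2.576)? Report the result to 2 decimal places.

71.80

SEM = 12.100 * √(1 − 0.730) = 12.100 * √0.270 ≈ 12.100 * 0.520 ≈ 6.287
Half-width = 2.576*6.287 ≈ 16.196
Lower limit = 88 − 16.196 ≈ 71.804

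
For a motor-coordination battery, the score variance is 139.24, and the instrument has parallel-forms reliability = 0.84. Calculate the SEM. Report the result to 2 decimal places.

SD = √139.24 ≈ 11.800
SEM = 11.800 × √(1 − 0.840) = 11.800 × √0.160 ≈ 11.800 × 0.400 ≈ 4.720

4.72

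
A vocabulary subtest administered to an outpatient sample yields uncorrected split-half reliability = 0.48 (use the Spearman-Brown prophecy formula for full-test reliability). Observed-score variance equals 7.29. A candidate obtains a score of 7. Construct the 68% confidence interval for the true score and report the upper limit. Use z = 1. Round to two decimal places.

8.60

σ = 7.29^(1/2) = 2.700
r_full = 2·0.48 / (1 + 0.48) ≃ 0.649
SEM = 2.700 * √(1 − 0.649) = 2.700 * √0.351 ≃ 2.700 * 0.593 ≃ 1.600
Half-width = 1*1.600 ≃ 1.600
Upper bound: 7 + 1.600 = 8.600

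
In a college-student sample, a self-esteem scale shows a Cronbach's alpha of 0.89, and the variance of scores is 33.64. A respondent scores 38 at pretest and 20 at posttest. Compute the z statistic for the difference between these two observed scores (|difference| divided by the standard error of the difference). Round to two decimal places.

SD = √33.64 ≈ 5.8000
SEM = 5.8000 * √(1 − 0.8900) = 5.8000 * √0.1100 ≈ 5.8000 * 0.3317 ≈ 1.9236
SE_diff = SEM * √2 ≈ 1.9236 * 1.4142 ≈ 2.7204
z = 18 / 2.7204 ≈ 6.6166

6.62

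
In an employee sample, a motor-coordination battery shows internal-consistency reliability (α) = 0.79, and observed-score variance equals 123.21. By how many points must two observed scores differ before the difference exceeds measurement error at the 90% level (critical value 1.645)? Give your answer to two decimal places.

SD = √123.21 = 11.1000
The standard error of measurement is 11.1000×√(1 − 0.7900) ≃ 11.1000×0.4583 ≃ 5.0867.
SE_diff = √2 × SEM ≃ 7.1936
Smallest detectable difference = 1.645×7.1936 ≃ 11.8335

11.83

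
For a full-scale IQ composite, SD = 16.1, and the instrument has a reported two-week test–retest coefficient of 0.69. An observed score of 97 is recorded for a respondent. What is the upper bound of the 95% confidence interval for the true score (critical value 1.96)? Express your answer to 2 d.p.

SEM = 16.100·√(1 − 0.690) ≈ 8.964
1.96 · SEM ≈ 17.570
Upper bound: 97 + 17.570 = 114.570

114.57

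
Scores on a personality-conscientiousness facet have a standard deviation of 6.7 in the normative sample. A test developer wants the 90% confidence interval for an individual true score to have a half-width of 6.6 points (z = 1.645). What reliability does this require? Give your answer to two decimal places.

0.64

SEM needed = half-width / z = 6.6/1.645 ≈ 4.01216
r = 1 − (4.01216/6.7)² ≈ 1 − 0.35860 ≈ 0.64140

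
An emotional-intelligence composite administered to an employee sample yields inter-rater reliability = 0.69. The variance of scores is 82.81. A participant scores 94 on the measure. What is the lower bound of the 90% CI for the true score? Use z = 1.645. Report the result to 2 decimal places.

85.67

SD = √82.81 = 9.100
SEM = 9.100 * √(1 − 0.690) = 9.100 * √0.310 ≈ 9.100 * 0.557 ≈ 5.067
1.645 * SEM ≈ 8.335
Lower bound: 94 − 8.335 = 85.665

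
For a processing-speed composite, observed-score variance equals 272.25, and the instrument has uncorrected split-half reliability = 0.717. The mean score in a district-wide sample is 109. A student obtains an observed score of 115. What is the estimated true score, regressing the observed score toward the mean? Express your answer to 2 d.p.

Spearman-Brown: r = 2(0.717) / (1 + 0.717) = 1.4340 / 1.7170 ≃ 0.8352
Estimated true score = 0.8352·115 + (1 − 0.8352)·109 ≃ 114.0111

114.01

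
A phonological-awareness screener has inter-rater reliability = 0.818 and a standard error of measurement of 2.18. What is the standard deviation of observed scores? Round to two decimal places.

5.11

σ = SEM·(1 − r)^(−1/2) ≃ 2.18×2.34404 ≃ 5.11000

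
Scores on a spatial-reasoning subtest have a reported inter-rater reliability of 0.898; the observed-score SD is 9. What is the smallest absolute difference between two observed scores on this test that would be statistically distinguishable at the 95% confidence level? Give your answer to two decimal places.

The standard error of measurement is 9.000·√(1 − 0.898) ≈ 9.000·0.319 ≈ 2.874.
Standard error of the difference = 2.874·√2 ≈ 4.065
Minimum reliable difference = 1.96 · SE_diff ≈ 1.96 · 4.065 ≈ 7.967

7.97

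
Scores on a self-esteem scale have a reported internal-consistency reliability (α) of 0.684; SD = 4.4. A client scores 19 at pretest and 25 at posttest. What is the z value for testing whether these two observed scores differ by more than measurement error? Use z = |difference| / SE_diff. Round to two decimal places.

1.72

SEM = 4.400 * √(1 − 0.684) = 4.400 * √0.316 ≈ 4.400 * 0.562 ≈ 2.473
Standard error of the difference = 2.473·√2 ≈ 3.498
z = 6 / 3.498 ≈ 1.715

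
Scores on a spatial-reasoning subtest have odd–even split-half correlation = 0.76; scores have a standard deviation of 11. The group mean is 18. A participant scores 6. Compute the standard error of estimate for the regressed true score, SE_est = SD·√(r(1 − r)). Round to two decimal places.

r_full = 2·0.76 / (1 + 0.76) ≃ 0.8636
SE_est = 11.0000×√(0.8636×0.1364) ≃ 3.7749

3.77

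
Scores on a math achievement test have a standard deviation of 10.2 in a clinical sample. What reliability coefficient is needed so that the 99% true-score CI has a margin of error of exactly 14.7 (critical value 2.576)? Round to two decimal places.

0.69

SEM needed = half-width / z = 14.7/2.576 ≈ 5.7065
r = 1 − (5.7065/10.2)² ≈ 1 − 0.3130 ≈ 0.6870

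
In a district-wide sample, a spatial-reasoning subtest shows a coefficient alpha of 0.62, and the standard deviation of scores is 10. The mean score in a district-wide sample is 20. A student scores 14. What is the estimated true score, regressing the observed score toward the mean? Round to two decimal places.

16.28

T̂ = r·X + (1 − r)·M = 0.6200·14 + 0.3800·20 = 8.6800 + 7.6000 ≃ 16.2800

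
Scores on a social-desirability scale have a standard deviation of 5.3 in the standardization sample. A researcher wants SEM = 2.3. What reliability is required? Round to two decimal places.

Required reliability = 1 − (SEM/SD)² = 1 − 0.1883 ≈ 0.8117

0.81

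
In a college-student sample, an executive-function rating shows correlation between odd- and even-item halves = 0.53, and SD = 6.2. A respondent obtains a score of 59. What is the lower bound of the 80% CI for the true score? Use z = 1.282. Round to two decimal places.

r_full = 2·0.53 / (1 + 0.53) ≈ 0.6928
SEM = 6.2000 * √(1 − 0.6928) = 6.2000 * √0.3072 ≈ 6.2000 * 0.5542 ≈ 3.4363
Half-width = 1.282*3.4363 ≈ 4.4054
Lower bound: 59 − 4.4054 = 54.5946

54.59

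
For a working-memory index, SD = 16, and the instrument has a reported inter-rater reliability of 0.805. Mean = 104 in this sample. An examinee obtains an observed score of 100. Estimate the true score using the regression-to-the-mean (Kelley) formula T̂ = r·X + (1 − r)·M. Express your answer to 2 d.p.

100.78

Estimated true score = 0.8050*100 + (1 − 0.8050)*104 ≈ 100.7800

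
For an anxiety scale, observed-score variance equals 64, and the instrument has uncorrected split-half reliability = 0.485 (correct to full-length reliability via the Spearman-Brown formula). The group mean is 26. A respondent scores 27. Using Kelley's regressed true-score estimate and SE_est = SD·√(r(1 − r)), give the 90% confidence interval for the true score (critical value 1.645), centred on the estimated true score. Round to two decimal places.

SD = √64 = 8.00000
Spearman-Brown: r = 2(0.485) / (1 + 0.485) = 0.97000 / 1.48500 ≃ 0.65320
T̂ = r·X + (1 − r)·M = 0.65320·27 + 0.34680·26 ≃ 17.63636 + 9.01684 ≃ 26.65320
SE_est = SD · √(r(1 − r)) = 8.00000 · √0.22653 ≃ 8.00000 · 0.47595 ≃ 3.80761
CI = 26.65320 ± 1.645 · 3.80761 → [20.38967, 32.91673]

[20.39, 32.92]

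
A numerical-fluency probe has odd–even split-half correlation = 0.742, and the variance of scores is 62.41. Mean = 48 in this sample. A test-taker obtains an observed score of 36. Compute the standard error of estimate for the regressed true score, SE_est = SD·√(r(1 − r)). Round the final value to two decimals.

SD = √62.41 ≃ 7.900
Full-length reliability (Spearman-Brown) = 2(0.742)/(1+0.742) ≃ 0.852
SE_est = 7.900*√(0.852*0.148) ≃ 2.806

2.81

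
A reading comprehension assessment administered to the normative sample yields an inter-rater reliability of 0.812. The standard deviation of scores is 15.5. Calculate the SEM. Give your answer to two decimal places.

6.72

SEM = 15.50000*√(1 − 0.81200) ≃ 6.72064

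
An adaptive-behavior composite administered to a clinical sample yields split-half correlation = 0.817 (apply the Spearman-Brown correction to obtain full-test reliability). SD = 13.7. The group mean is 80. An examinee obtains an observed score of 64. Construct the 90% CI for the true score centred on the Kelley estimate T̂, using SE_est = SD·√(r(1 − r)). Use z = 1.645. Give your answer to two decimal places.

r_full = 2·0.817 / (1 + 0.817) ≃ 0.899
T̂ = 0.899(64) + 0.101(80) ≃ 65.611
SE_est = SD · √(r(1 − r)) = 13.700 · √0.091 ≃ 13.700 · 0.301 ≃ 4.123
CI = 65.611 ± 1.645 · 4.123 → [58.829, 72.394]

[58.83, 72.39]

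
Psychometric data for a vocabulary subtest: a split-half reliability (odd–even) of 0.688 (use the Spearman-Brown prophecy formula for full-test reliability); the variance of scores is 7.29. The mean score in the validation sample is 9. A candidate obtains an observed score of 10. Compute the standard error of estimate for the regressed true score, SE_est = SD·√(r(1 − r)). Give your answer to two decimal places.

SD = √7.29 ≃ 2.7000
r_full = 2·0.688 / (1 + 0.688) ≃ 0.8152
SE_est = SD * √(r(1 − r)) = 2.7000 * √0.1507 ≃ 2.7000 * 0.3882 ≃ 1.0480

1.05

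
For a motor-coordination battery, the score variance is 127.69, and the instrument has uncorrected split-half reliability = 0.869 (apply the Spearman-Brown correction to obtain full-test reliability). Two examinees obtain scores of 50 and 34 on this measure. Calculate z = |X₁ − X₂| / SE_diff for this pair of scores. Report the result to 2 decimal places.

3.78

SD = √127.69 ≈ 11.3000
r_full = 2·0.869 / (1 + 0.869) ≈ 0.9299
SEM = 11.3000 · √(1 − 0.9299) = 11.3000 · √0.0701 ≈ 11.3000 · 0.2647 ≈ 2.9916
Standard error of the difference = 2.9916·√2 ≈ 4.2308
z = 16 / 4.2308 ≈ 3.7818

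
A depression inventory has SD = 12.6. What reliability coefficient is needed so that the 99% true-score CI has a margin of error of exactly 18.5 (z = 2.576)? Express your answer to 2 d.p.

0.68

SEM needed = half-width / z = 18.5/2.576 ≈ 7.18168
r = 1 − (7.18168/12.6)² ≈ 1 − 0.32487 ≈ 0.67513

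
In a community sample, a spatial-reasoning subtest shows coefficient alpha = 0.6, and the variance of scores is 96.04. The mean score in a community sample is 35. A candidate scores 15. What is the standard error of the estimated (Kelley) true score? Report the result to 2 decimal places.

4.80

σ = 96.04^(1/2) = 9.8000
SE_est = 9.8000·√(0.6000·0.4000) ≈ 4.8010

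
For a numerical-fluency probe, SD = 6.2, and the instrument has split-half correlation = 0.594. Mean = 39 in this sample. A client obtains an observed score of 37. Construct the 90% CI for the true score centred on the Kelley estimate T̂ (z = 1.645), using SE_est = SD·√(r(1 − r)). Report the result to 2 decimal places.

[33.07, 41.95]

r_full = 2·0.594 / (1 + 0.594) ≈ 0.7453
T̂ = r·X + (1 − r)·M = 0.7453*37 + 0.2547*39 ≈ 27.5759 + 9.9335 ≈ 37.5094
SE_est = SD * √(r(1 − r)) = 6.2000 * √0.1898 ≈ 6.2000 * 0.4357 ≈ 2.7013
90% CI: 37.5094 ± 4.4437 ≈ (33.0658, 41.9531)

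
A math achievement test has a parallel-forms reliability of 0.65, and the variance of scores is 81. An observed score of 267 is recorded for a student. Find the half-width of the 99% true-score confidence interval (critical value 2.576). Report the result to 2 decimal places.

SD = √81 = 9.00000
The standard error of measurement is 9.00000×√(1 − 0.65000) ≈ 9.00000×0.59161 ≈ 5.32447.
2.576 × SEM ≈ 13.71584

13.72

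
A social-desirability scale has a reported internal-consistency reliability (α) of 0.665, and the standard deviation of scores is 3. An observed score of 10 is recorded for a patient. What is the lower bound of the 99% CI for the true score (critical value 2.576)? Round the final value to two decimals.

The standard error of measurement is 3.0000*√(1 − 0.6650) ≈ 3.0000*0.5788 ≈ 1.7364.
Half-width = 2.576*1.7364 ≈ 4.4729
Lower limit = 10 − 4.4729 ≈ 5.5271

5.53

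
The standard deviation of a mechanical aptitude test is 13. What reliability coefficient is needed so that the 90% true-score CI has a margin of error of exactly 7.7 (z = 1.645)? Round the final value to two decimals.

SEM needed = half-width / z = 7.7/1.645 ≃ 4.6809
r = 1 − (4.6809/13)² ≃ 1 − 0.1296 ≃ 0.8704

0.87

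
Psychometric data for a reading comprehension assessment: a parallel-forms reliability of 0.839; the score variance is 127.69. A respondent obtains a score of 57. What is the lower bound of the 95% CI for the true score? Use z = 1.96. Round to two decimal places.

48.11

σ = 127.69^(1/2) = 11.3000
SEM = 11.3000 × √(1 − 0.8390) = 11.3000 × √0.1610 ≈ 11.3000 × 0.4012 ≈ 4.5341
Margin = 1.96 × 4.5341 ≈ 8.8868
Lower bound: 57 − 8.8868 = 48.1132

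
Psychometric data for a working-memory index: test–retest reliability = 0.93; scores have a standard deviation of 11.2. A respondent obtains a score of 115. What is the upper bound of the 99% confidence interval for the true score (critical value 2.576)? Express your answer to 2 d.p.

The standard error of measurement is 11.200*√(1 − 0.930) ≈ 11.200*0.265 ≈ 2.963.
2.576 * SEM ≈ 7.633
Upper limit = 115 + 7.633 ≈ 122.633

122.63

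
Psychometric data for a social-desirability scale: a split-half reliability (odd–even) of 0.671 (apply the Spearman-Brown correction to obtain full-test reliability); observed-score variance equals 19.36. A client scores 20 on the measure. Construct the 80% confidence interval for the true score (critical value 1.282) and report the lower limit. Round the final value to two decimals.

17.50

SD = √19.36 = 4.4000
r_full = 2·0.671 / (1 + 0.671) ≃ 0.8031
SEM = 4.4000 × √(1 − 0.8031) = 4.4000 × √0.1969 ≃ 4.4000 × 0.4437 ≃ 1.9524
Margin = 1.282 × 1.9524 ≃ 2.5029
Lower limit = 20 − 2.5029 ≃ 17.4971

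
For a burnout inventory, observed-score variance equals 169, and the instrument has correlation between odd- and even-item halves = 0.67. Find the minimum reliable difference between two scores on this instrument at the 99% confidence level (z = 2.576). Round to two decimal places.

SD = √169 ≈ 13.000
r_full = 2·0.67 / (1 + 0.67) ≈ 0.802
The standard error of measurement is 13.000×√(1 − 0.802) ≈ 13.000×0.445 ≈ 5.779.
SE_diff = √2 × SEM ≈ 8.173
Minimum reliable difference = 2.576 × SE_diff ≈ 2.576 × 8.173 ≈ 21.052

21.05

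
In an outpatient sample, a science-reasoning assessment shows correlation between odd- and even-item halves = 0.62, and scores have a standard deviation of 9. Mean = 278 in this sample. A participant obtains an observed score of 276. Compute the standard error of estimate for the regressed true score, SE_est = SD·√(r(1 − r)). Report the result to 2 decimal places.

Spearman-Brown: r = 2(0.62) / (1 + 0.62) = 1.24000 / 1.62000 ≃ 0.76543
SE_est = SD * √(r(1 − r)) = 9.00000 * √0.17955 ≃ 9.00000 * 0.42373 ≃ 3.81356

3.81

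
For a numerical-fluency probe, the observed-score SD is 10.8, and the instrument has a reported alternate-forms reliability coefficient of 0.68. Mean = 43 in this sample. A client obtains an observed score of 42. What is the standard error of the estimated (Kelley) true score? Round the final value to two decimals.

SE_est = 10.8000·√[r(1 − r)] ≃ 5.0379

5.04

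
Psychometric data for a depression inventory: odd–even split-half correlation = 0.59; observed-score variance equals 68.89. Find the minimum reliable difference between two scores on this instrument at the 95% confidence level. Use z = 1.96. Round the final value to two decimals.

11.68

SD = √68.89 = 8.3000
r_full = 2·0.59 / (1 + 0.59) ≃ 0.7421
SEM = 8.3000*√(1 − 0.7421) ≃ 4.2147
SE_diff = SEM * √2 ≃ 4.2147 * 1.4142 ≃ 5.9606
Minimum reliable difference = 1.96 * SE_diff ≃ 1.96 * 5.9606 ≃ 11.6827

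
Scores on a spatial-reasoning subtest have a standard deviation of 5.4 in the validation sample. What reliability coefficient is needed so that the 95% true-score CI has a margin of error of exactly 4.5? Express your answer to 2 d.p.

0.82

Required SEM = 4.5 / 1.96 ≃ 2.296
Required reliability = 1 − (SEM/SD)² = 1 − 0.181 ≃ 0.819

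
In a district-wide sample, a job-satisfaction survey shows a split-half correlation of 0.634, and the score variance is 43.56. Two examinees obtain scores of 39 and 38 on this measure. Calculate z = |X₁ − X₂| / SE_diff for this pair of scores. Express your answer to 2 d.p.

SD = √43.56 ≈ 6.600
r_full = 2·0.634 / (1 + 0.634) ≈ 0.776
The standard error of measurement is 6.600×√(1 − 0.776) ≈ 6.600×0.473 ≈ 3.124.
SE_diff = √2 × SEM ≈ 4.417
z = 1 / 4.417 ≈ 0.226

0.23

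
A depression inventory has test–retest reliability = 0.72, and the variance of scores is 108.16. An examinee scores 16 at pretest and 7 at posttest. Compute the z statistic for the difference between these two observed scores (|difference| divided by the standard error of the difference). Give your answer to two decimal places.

σ = 108.16^(1/2) = 10.400
SEM = 10.400 × √(1 − 0.720) = 10.400 × √0.280 ≈ 10.400 × 0.529 ≈ 5.503
SE_diff = SEM × √2 ≈ 5.503 × 1.414 ≈ 7.783
z = |16 − 7| / 7.783 = 9 / 7.783 ≈ 1.156

1.16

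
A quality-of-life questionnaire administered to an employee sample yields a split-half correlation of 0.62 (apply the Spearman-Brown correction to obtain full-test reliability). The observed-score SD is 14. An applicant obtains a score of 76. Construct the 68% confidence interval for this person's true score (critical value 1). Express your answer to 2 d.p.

Full-length reliability (Spearman-Brown) = 2(0.62)/(1+0.62) ≈ 0.7654
SEM = 14.0000 × √(1 − 0.7654) = 14.0000 × √0.2346 ≈ 14.0000 × 0.4843 ≈ 6.7805
Half-width = 1×6.7805 ≈ 6.7805
Interval: (69.2195, 82.7805)

[69.22, 82.78]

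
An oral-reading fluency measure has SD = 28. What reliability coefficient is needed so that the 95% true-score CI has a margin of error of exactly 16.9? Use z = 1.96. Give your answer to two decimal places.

Required SEM = 16.9 / 1.96 ≃ 8.62245
Required reliability = 1 − (SEM/SD)² = 1 − 0.09483 ≃ 0.90517

0.91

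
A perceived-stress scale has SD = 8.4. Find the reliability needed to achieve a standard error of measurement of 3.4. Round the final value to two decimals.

0.84

r = 1 − (3.400/8.4)² ≈ 1 − 0.164 ≈ 0.836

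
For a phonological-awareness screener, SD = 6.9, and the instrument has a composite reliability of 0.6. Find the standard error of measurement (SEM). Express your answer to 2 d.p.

SEM = 6.9000 * √(1 − 0.6000) = 6.9000 * √0.4000 ≃ 6.9000 * 0.6325 ≃ 4.3639

4.36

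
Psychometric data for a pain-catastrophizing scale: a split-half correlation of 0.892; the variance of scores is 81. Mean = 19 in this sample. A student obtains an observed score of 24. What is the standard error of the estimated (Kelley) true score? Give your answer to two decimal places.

SD = √81 ≈ 9.000
Full-length reliability (Spearman-Brown) = 2(0.892)/(1+0.892) ≈ 0.943
SE_est = SD * √(r(1 − r)) = 9.000 * √0.054 ≈ 9.000 * 0.232 ≈ 2.088

2.09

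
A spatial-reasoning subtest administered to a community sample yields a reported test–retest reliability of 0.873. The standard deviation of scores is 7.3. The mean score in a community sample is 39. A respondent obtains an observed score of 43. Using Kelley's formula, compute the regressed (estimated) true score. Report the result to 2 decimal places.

T̂ = 0.8730(43) + 0.1270(39) ≈ 42.4920

42.49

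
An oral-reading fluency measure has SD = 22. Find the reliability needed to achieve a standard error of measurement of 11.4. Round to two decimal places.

Required reliability = 1 − (SEM/SD)² = 1 − 0.269 ≃ 0.731

0.73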